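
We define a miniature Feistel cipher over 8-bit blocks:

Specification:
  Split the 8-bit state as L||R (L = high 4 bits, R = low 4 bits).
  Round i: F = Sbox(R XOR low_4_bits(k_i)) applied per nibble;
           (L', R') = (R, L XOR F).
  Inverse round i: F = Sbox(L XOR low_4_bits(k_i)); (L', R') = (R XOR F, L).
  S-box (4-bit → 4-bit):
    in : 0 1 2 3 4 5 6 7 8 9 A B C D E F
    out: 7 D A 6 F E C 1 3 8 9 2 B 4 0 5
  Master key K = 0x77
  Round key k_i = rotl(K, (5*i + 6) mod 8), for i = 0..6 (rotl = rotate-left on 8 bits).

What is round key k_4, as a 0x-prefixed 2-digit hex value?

K = 0x77
k_0 = rotl(K, (5*0+6) mod 8) = rotl(K, 6) = 0xDD
k_1 = rotl(K, (5*1+6) mod 8) = rotl(K, 3) = 0xBB
k_2 = rotl(K, (5*2+6) mod 8) = rotl(K, 0) = 0x77
k_3 = rotl(K, (5*3+6) mod 8) = rotl(K, 5) = 0xEE
k_4 = rotl(K, (5*4+6) mod 8) = rotl(K, 2) = 0xDD

0xDD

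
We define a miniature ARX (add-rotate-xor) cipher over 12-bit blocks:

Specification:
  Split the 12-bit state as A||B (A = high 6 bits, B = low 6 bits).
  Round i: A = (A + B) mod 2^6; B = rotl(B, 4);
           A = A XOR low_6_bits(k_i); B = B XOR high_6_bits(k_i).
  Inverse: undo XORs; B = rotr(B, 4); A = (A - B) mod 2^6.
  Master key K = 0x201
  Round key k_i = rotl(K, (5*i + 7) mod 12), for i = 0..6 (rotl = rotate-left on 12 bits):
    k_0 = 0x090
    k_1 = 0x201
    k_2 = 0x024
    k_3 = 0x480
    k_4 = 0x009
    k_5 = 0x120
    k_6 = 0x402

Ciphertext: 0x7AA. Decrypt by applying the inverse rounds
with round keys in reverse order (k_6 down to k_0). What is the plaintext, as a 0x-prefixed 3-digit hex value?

s_0 = ciphertext = 0x7AA
s_1 = InvRound(s_0, k_6) = 0xC6B
s_2 = InvRound(s_1, k_5) = 0x4FE
s_3 = InvRound(s_2, k_4) = 0x7FB
s_4 = InvRound(s_3, k_3) = 0xE66
s_5 = InvRound(s_4, k_2) = 0x0DA
s_6 = InvRound(s_5, k_1) = 0xE49
s_7 = InvRound(s_6, k_0) = 0xF6C

0xF6C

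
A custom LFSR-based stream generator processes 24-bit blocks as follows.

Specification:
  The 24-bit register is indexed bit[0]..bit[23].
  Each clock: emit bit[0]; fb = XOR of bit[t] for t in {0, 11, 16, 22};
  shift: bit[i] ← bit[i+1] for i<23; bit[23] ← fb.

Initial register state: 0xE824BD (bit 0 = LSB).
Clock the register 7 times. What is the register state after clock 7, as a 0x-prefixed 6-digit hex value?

reg_0 = 0xE824BD
clock 1: out=1, reg = 0x74125E
clock 2: out=0, reg = 0xBA092F
clock 3: out=1, reg = 0x5D0497
clock 4: out=1, reg = 0xAE824B
clock 5: out=1, reg = 0xD74125
clock 6: out=1, reg = 0xEBA092
clock 7: out=0, reg = 0x75D049

0x75D049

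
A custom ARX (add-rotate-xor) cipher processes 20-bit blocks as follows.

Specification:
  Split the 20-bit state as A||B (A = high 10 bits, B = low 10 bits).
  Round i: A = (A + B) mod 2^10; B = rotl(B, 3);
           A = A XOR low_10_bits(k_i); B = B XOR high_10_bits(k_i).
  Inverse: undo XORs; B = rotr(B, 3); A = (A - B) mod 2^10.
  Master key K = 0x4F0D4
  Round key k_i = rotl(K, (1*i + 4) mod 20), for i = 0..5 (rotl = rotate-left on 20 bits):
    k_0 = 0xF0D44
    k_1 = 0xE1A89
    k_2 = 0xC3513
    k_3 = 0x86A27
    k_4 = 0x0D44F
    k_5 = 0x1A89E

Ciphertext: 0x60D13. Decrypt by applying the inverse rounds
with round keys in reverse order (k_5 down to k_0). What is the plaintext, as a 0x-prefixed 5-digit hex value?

s_0 = ciphertext = 0x60D13
s_1 = InvRound(s_0, k_5) = 0x1B8AF
s_2 = InvRound(s_1, k_4) = 0xC3913
s_3 = InvRound(s_2, k_3) = 0x120E1
s_4 = InvRound(s_3, k_2) = 0xB7A7D
s_5 = InvRound(s_4, k_1) = 0xA61BF
s_6 = InvRound(s_5, k_0) = 0x6364F

0x6364F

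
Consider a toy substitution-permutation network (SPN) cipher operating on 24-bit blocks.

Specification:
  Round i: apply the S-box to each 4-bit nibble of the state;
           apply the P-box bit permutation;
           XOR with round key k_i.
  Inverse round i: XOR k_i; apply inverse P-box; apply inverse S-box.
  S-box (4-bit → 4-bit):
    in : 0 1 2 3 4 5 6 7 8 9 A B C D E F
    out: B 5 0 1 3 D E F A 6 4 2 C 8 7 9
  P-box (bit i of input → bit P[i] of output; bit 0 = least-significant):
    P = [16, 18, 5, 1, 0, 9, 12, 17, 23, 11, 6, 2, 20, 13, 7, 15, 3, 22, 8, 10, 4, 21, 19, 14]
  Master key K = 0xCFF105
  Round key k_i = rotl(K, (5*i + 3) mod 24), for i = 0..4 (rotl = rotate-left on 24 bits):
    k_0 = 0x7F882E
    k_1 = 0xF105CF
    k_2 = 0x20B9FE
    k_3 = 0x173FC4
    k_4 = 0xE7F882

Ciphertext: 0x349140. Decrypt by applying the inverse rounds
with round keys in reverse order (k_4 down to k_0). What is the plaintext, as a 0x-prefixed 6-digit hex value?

s_0 = ciphertext = 0x349140
s_1 = InvRound(s_0, k_4) = 0xD9EEDF
s_2 = InvRound(s_1, k_3) = 0x5ED358
s_3 = InvRound(s_2, k_2) = 0x6BE886
s_4 = InvRound(s_3, k_1) = 0xC50EF2
s_5 = InvRound(s_4, k_0) = 0xEF5582

0xEF5582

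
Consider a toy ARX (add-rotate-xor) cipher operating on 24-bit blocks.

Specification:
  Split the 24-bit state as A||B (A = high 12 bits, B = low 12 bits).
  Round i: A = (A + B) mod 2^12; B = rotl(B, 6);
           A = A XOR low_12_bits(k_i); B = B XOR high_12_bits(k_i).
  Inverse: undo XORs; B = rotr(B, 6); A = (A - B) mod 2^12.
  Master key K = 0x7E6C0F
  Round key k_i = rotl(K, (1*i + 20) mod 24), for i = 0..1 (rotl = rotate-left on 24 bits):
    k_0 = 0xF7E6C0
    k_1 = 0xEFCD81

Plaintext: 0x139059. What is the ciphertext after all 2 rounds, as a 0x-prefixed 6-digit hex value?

0xD10118

s_0 = plaintext = 0x139059
s_1 = Round(s_0, k_0) = 0x75293F
s_2 = Round(s_1, k_1) = 0xD10118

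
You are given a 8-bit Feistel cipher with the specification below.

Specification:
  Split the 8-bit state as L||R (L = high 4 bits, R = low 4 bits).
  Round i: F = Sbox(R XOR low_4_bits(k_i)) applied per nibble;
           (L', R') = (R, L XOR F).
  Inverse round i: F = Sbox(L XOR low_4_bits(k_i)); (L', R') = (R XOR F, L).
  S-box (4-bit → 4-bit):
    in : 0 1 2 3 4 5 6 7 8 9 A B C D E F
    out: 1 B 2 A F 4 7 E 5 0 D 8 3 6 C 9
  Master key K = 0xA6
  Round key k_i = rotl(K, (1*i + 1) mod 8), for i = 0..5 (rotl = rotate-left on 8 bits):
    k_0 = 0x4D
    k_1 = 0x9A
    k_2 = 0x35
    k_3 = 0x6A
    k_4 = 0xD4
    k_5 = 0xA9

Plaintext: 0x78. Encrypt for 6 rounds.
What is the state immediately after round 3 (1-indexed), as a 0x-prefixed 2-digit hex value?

s_0 = plaintext = 0x78
s_1 = Round(s_0, k_0) = 0x83
s_2 = Round(s_1, k_1) = 0x38
s_3 = Round(s_2, k_2) = 0x85
s_4 = Round(s_3, k_3) = 0x51
s_5 = Round(s_4, k_4) = 0x11
s_6 = Round(s_5, k_5) = 0x14

0x85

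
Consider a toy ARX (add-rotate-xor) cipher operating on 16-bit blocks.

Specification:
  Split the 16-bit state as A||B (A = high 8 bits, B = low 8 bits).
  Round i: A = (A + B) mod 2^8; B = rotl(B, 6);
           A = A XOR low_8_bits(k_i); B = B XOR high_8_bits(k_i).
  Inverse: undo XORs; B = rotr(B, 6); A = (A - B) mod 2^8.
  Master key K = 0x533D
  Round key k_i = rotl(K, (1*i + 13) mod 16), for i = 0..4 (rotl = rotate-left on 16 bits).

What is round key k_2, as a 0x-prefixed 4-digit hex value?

K = 0x533D
k_0 = rotl(K, (1*0+13) mod 16) = rotl(K, 13) = 0xAA67
k_1 = rotl(K, (1*1+13) mod 16) = rotl(K, 14) = 0x54CF
k_2 = rotl(K, (1*2+13) mod 16) = rotl(K, 15) = 0xA99E

0xA99E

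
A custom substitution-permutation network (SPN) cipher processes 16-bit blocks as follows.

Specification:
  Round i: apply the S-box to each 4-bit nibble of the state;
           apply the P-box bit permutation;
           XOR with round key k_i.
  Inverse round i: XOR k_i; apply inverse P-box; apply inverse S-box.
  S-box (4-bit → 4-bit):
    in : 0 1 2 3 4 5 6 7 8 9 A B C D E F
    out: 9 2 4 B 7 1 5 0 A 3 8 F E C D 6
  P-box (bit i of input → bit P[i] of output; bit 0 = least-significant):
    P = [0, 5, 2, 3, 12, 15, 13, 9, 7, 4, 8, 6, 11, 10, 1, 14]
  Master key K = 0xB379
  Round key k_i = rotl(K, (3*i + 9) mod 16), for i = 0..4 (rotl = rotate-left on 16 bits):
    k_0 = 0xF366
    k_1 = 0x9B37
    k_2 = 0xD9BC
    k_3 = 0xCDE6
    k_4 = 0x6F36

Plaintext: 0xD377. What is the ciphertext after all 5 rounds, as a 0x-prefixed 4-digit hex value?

0xF423

s_0 = plaintext = 0xD377
s_1 = Round(s_0, k_0) = 0xB3B4
s_2 = Round(s_1, k_1) = 0x65C0
s_3 = Round(s_2, k_2) = 0x7337
s_4 = Round(s_3, k_3) = 0x5F36
s_5 = Round(s_4, k_4) = 0xF423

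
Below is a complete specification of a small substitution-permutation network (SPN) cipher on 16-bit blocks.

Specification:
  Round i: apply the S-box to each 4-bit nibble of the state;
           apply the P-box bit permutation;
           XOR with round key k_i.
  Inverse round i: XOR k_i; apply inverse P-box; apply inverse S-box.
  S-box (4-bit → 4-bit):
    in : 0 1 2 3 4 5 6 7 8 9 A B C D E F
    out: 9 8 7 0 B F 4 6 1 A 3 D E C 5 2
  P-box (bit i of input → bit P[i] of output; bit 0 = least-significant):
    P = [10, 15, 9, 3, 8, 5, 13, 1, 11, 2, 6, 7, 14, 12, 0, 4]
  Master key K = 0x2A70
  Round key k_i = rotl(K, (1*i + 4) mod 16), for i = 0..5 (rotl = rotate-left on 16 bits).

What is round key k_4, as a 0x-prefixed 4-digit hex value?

0x702A

K = 0x2A70
k_0 = rotl(K, (1*0+4) mod 16) = rotl(K, 4) = 0xA702
k_1 = rotl(K, (1*1+4) mod 16) = rotl(K, 5) = 0x4E05
k_2 = rotl(K, (1*2+4) mod 16) = rotl(K, 6) = 0x9C0A
k_3 = rotl(K, (1*3+4) mod 16) = rotl(K, 7) = 0x3815
k_4 = rotl(K, (1*4+4) mod 16) = rotl(K, 8) = 0x702A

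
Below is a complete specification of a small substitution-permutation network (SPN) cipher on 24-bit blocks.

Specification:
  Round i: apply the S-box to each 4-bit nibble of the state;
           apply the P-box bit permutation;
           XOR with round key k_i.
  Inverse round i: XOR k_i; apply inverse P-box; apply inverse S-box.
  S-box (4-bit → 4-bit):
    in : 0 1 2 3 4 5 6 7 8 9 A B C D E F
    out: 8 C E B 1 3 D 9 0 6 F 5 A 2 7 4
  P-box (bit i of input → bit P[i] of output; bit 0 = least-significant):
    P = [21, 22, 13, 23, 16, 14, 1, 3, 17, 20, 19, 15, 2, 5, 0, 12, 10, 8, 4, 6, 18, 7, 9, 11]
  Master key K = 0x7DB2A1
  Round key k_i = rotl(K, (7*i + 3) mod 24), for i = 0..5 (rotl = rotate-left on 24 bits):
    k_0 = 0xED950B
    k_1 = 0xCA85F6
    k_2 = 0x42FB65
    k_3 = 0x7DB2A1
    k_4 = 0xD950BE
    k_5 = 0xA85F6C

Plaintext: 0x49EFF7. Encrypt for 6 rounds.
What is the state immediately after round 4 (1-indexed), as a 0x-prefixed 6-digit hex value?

0x002241

s_0 = plaintext = 0x49EFF7
s_1 = Round(s_0, k_0) = 0x41943C
s_2 = Round(s_1, k_1) = 0x0DC58F
s_3 = Round(s_2, k_2) = 0x50C245
s_4 = Round(s_3, k_3) = 0x002241
s_5 = Round(s_4, k_4) = 0x40E8DF
s_6 = Round(s_5, k_5) = 0xAC3F09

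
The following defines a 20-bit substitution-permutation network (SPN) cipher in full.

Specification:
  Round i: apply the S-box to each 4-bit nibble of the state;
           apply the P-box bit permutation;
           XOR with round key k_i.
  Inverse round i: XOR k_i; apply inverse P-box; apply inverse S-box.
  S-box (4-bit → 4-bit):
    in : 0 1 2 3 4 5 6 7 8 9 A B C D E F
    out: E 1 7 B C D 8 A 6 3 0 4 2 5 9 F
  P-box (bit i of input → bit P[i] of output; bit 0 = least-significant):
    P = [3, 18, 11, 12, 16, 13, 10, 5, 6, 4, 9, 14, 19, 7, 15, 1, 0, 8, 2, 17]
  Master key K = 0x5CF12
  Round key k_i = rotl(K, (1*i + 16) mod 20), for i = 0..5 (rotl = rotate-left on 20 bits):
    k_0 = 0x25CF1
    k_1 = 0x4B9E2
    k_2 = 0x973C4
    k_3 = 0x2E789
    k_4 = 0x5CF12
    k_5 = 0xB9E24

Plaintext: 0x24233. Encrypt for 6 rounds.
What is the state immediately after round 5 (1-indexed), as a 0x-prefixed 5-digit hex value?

0xDFCA6

s_0 = plaintext = 0x24233
s_1 = Round(s_0, k_0) = 0x7EF8E
s_2 = Round(s_1, k_1) = 0xECEB8
s_3 = Round(s_2, k_2) = 0xF3F05
s_4 = Round(s_3, k_3) = 0x89876
s_5 = Round(s_4, k_4) = 0xDFCA6
s_6 = Round(s_5, k_5) = 0x30EB3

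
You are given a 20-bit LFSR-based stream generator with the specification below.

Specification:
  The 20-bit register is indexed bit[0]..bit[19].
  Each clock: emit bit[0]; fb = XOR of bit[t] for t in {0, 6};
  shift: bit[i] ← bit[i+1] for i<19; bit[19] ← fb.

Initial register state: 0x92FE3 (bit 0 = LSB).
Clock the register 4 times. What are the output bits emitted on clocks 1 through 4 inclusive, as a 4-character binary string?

1100

reg_0 = 0x92FE3
clock 1: out=1, reg = 0x497F1
clock 2: out=1, reg = 0x24BF8
clock 3: out=0, reg = 0x925FC
clock 4: out=0, reg = 0xC92FE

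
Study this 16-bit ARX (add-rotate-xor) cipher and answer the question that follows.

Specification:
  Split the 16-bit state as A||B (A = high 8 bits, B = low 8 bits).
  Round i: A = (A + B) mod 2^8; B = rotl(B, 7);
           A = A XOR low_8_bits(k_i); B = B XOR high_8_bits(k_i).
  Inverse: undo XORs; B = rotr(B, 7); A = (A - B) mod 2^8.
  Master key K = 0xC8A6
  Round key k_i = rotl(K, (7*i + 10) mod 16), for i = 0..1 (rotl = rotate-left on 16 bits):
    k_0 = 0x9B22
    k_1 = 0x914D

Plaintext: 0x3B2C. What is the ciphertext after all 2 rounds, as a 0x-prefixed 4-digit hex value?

s_0 = plaintext = 0x3B2C
s_1 = Round(s_0, k_0) = 0x458D
s_2 = Round(s_1, k_1) = 0x9F57

0x9F57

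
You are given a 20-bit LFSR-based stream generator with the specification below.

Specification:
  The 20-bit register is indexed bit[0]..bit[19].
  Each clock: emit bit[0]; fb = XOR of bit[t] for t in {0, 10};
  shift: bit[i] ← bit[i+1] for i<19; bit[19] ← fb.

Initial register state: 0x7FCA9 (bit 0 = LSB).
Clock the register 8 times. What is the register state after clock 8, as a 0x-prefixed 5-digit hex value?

0x567FC

reg_0 = 0x7FCA9
clock 1: out=1, reg = 0x3FE54
clock 2: out=0, reg = 0x9FF2A
clock 3: out=0, reg = 0xCFF95
clock 4: out=1, reg = 0x67FCA
clock 5: out=0, reg = 0xB3FE5
clock 6: out=1, reg = 0x59FF2
clock 7: out=0, reg = 0xACFF9
clock 8: out=1, reg = 0x567FC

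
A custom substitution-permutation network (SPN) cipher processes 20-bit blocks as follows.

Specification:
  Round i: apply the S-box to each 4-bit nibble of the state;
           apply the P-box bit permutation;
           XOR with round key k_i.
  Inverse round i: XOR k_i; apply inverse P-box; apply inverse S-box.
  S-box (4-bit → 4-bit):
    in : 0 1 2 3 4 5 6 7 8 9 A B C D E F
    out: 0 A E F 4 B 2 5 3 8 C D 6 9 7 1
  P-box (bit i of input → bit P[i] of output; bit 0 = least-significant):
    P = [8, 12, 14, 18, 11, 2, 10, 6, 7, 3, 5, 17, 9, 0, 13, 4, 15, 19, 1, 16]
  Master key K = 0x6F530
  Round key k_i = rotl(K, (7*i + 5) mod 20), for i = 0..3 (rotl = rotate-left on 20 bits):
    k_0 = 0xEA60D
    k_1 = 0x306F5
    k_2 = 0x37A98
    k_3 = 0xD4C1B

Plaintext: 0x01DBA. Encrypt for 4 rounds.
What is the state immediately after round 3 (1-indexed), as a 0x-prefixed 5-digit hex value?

0x238F0

s_0 = plaintext = 0x01DBA
s_1 = Round(s_0, k_0) = 0x8EADC
s_2 = Round(s_1, k_1) = 0x9FC94
s_3 = Round(s_2, k_2) = 0x238F0
s_4 = Round(s_3, k_3) = 0x46680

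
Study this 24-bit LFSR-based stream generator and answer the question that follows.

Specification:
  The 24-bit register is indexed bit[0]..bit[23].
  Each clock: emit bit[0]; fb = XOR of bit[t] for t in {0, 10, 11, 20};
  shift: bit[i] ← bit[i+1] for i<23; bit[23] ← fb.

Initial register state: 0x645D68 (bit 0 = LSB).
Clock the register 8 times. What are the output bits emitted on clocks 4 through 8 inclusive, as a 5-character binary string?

10110

reg_0 = 0x645D68
clock 1: out=0, reg = 0x322EB4
clock 2: out=0, reg = 0x99175A
clock 3: out=0, reg = 0x4C8BAD
clock 4: out=1, reg = 0x2645D6
clock 5: out=0, reg = 0x9322EB
clock 6: out=1, reg = 0x499175
clock 7: out=1, reg = 0xA4C8BA
clock 8: out=0, reg = 0xD2645D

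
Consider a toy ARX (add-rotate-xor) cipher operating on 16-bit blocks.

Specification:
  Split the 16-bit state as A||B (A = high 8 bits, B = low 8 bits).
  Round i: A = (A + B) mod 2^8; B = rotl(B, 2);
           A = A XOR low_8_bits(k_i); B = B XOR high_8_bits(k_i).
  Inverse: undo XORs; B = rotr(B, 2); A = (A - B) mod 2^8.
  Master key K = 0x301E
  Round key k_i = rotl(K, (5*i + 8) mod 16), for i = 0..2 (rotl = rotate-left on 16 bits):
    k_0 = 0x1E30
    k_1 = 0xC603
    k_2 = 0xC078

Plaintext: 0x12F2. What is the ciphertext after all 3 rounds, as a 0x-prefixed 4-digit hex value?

s_0 = plaintext = 0x12F2
s_1 = Round(s_0, k_0) = 0x34D5
s_2 = Round(s_1, k_1) = 0x0A91
s_3 = Round(s_2, k_2) = 0xE386

0xE386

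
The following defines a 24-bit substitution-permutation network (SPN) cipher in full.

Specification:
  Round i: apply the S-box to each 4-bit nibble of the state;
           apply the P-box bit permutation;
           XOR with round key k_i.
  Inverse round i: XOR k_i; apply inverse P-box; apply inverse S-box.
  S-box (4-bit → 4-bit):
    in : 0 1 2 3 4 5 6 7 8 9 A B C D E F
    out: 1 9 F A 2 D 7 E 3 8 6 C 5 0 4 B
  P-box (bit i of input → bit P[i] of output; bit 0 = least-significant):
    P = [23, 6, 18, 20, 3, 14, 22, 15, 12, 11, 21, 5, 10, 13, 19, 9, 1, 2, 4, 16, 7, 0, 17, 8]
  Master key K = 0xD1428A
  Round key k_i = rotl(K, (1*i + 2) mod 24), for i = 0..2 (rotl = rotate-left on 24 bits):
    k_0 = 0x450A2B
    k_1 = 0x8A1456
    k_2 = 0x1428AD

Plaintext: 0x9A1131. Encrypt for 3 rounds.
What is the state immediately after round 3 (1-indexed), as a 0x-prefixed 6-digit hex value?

0x912335

s_0 = plaintext = 0x9A1131
s_1 = Round(s_0, k_0) = 0xD5DD1F
s_2 = Round(s_1, k_1) = 0x1B940C
s_3 = Round(s_2, k_2) = 0x912335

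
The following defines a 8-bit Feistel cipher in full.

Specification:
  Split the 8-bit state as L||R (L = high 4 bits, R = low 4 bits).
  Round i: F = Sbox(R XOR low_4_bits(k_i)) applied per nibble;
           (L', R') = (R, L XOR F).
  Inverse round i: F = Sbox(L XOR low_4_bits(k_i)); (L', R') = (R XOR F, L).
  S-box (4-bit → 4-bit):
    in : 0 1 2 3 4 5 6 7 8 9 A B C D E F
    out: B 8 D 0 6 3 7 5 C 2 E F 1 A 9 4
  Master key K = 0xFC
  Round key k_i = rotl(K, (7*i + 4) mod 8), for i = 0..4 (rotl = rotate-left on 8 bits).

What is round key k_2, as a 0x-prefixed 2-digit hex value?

0xF3

K = 0xFC
k_0 = rotl(K, (7*0+4) mod 8) = rotl(K, 4) = 0xCF
k_1 = rotl(K, (7*1+4) mod 8) = rotl(K, 3) = 0xE7
k_2 = rotl(K, (7*2+4) mod 8) = rotl(K, 2) = 0xF3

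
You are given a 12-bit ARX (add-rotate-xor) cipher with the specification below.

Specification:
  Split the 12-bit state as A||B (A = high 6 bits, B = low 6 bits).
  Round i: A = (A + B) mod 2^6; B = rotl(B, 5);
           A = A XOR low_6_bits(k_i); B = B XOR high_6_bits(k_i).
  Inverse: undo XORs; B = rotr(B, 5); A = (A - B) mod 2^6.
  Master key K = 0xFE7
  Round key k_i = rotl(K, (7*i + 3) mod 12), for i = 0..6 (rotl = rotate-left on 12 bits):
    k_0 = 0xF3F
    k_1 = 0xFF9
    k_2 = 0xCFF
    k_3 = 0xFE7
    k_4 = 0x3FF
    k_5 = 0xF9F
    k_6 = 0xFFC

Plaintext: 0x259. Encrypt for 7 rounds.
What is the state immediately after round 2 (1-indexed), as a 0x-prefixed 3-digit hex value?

0x537

s_0 = plaintext = 0x259
s_1 = Round(s_0, k_0) = 0x750
s_2 = Round(s_1, k_1) = 0x537
s_3 = Round(s_2, k_2) = 0xD08
s_4 = Round(s_3, k_3) = 0x6FB
s_5 = Round(s_4, k_4) = 0xA72
s_6 = Round(s_5, k_5) = 0x127
s_7 = Round(s_6, k_6) = 0x5CC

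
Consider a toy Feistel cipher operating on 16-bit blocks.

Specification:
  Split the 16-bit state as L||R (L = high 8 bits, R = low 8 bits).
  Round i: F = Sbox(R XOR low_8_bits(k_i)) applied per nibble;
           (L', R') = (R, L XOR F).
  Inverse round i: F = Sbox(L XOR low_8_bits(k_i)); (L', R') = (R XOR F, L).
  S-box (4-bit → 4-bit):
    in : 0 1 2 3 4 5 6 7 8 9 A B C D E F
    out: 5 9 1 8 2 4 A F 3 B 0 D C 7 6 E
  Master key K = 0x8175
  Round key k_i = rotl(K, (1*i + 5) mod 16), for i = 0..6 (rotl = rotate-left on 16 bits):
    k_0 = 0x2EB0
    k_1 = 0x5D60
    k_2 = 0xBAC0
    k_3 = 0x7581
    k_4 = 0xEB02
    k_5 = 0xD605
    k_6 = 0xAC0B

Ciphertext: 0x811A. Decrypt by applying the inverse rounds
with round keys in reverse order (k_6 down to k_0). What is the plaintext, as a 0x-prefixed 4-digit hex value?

s_0 = ciphertext = 0x811A
s_1 = InvRound(s_0, k_6) = 0x2A81
s_2 = InvRound(s_1, k_5) = 0x9F2A
s_3 = InvRound(s_2, k_4) = 0x9D9F
s_4 = InvRound(s_3, k_3) = 0x039D
s_5 = InvRound(s_4, k_2) = 0x5503
s_6 = InvRound(s_5, k_1) = 0x8755
s_7 = InvRound(s_6, k_0) = 0xDA87

0xDA87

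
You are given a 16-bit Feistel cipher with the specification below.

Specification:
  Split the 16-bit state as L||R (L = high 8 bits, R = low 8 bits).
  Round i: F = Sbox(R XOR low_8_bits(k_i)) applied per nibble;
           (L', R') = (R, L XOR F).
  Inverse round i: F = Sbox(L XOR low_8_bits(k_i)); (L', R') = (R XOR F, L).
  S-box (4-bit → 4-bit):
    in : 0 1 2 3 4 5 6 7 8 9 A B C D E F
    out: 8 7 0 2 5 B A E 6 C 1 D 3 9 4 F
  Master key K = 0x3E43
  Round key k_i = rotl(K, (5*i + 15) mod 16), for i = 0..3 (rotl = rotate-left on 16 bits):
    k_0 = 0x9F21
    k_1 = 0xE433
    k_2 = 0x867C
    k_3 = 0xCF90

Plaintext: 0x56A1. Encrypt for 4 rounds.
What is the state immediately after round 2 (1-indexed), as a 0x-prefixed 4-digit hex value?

0x3E28

s_0 = plaintext = 0x56A1
s_1 = Round(s_0, k_0) = 0xA13E
s_2 = Round(s_1, k_1) = 0x3E28
s_3 = Round(s_2, k_2) = 0x288B
s_4 = Round(s_3, k_3) = 0x8B55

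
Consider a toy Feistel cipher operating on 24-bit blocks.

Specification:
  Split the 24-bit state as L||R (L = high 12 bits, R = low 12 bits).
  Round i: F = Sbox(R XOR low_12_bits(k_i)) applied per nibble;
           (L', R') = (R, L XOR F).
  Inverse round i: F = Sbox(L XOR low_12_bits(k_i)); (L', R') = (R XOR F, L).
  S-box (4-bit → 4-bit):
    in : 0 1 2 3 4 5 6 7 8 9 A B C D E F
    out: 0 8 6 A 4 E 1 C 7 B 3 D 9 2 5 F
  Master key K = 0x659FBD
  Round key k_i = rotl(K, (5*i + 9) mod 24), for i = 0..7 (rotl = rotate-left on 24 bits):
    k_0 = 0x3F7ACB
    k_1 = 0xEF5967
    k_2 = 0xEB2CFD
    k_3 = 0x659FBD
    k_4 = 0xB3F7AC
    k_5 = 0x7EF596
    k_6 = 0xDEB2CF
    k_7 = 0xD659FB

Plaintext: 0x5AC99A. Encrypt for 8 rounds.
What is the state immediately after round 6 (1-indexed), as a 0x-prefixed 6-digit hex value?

0x67E65A

s_0 = plaintext = 0x5AC99A
s_1 = Round(s_0, k_0) = 0x99AF44
s_2 = Round(s_1, k_1) = 0xF448F0
s_3 = Round(s_2, k_2) = 0x8F0B46
s_4 = Round(s_3, k_3) = 0xB46C0D
s_5 = Round(s_4, k_4) = 0xC0D67E
s_6 = Round(s_5, k_5) = 0x67E65A
s_7 = Round(s_6, k_6) = 0x65A2C0
s_8 = Round(s_7, k_7) = 0x2C0BF7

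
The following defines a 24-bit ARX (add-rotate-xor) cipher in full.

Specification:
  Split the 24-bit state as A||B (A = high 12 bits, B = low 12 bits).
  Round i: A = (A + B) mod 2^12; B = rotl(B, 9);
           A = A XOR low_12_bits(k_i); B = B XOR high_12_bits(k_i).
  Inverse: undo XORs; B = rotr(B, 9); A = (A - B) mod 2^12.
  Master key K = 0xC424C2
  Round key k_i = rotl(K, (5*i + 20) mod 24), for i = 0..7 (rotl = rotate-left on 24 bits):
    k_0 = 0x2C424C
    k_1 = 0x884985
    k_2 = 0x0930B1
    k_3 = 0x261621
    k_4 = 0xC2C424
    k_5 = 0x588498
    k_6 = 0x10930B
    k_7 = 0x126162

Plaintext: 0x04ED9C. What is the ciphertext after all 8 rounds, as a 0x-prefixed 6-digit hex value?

0x4A9E9B

s_0 = plaintext = 0x04ED9C
s_1 = Round(s_0, k_0) = 0xFA6B77
s_2 = Round(s_1, k_1) = 0x2987EA
s_3 = Round(s_2, k_2) = 0xA3346E
s_4 = Round(s_3, k_3) = 0x880EEC
s_5 = Round(s_4, k_4) = 0x3485F1
s_6 = Round(s_5, k_5) = 0xDA1736
s_7 = Round(s_6, k_6) = 0x7DCDEF
s_8 = Round(s_7, k_7) = 0x4A9E9B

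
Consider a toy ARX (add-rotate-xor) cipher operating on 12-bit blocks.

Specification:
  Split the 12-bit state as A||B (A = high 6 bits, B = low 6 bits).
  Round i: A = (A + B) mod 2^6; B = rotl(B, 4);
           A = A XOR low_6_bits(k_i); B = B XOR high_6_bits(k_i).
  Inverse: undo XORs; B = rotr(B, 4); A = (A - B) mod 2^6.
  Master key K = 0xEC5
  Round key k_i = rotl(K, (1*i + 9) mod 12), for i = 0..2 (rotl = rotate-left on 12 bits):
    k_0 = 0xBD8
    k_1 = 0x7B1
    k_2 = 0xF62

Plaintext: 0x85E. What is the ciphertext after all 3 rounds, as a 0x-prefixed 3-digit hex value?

0x63A

s_0 = plaintext = 0x85E
s_1 = Round(s_0, k_0) = 0x9C8
s_2 = Round(s_1, k_1) = 0x79C
s_3 = Round(s_2, k_2) = 0x63A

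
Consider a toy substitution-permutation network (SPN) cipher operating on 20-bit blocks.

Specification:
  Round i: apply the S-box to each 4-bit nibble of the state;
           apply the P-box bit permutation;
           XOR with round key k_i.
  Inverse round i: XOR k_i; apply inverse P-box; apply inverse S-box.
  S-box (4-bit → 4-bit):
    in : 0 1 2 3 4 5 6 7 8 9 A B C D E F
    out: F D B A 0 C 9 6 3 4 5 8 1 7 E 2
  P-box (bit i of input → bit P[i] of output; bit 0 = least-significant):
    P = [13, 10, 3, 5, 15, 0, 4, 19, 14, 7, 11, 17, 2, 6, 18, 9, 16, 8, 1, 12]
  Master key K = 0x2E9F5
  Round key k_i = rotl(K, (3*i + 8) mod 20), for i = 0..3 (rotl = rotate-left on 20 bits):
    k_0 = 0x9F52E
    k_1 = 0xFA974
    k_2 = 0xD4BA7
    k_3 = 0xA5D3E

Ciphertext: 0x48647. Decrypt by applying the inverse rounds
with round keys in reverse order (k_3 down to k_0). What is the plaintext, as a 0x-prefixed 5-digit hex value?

0xD13CC

s_0 = ciphertext = 0x48647
s_1 = InvRound(s_0, k_3) = 0x3E105
s_2 = InvRound(s_1, k_2) = 0x95E66
s_3 = InvRound(s_2, k_1) = 0xE56A8
s_4 = InvRound(s_3, k_0) = 0xD13CC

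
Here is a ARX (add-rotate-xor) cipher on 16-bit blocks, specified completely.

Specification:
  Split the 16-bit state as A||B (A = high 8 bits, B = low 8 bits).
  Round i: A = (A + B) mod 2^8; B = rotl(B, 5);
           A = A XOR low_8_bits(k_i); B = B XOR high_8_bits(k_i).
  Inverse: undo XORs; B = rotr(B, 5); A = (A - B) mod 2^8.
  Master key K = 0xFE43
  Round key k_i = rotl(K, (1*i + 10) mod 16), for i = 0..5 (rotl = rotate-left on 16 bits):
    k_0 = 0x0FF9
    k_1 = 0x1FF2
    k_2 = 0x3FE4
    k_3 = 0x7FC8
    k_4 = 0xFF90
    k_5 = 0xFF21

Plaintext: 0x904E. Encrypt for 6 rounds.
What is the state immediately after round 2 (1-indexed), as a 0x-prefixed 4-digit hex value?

s_0 = plaintext = 0x904E
s_1 = Round(s_0, k_0) = 0x27C6
s_2 = Round(s_1, k_1) = 0x1FC7
s_3 = Round(s_2, k_2) = 0x02C7
s_4 = Round(s_3, k_3) = 0x0187
s_5 = Round(s_4, k_4) = 0x180F
s_6 = Round(s_5, k_5) = 0x061E

0x1FC7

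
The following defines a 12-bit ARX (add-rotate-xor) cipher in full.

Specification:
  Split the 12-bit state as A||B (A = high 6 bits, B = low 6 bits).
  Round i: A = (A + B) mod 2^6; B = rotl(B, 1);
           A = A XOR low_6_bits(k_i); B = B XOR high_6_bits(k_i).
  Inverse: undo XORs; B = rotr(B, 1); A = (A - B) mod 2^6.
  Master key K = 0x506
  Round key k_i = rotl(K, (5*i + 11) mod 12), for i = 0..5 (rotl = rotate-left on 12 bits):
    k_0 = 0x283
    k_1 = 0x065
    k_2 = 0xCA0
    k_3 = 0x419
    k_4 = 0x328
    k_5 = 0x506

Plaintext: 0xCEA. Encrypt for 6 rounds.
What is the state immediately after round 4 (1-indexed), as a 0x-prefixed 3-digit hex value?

s_0 = plaintext = 0xCEA
s_1 = Round(s_0, k_0) = 0x79F
s_2 = Round(s_1, k_1) = 0x63F
s_3 = Round(s_2, k_2) = 0xDCD
s_4 = Round(s_3, k_3) = 0x74A
s_5 = Round(s_4, k_4) = 0x3D8
s_6 = Round(s_5, k_5) = 0x864

0x74A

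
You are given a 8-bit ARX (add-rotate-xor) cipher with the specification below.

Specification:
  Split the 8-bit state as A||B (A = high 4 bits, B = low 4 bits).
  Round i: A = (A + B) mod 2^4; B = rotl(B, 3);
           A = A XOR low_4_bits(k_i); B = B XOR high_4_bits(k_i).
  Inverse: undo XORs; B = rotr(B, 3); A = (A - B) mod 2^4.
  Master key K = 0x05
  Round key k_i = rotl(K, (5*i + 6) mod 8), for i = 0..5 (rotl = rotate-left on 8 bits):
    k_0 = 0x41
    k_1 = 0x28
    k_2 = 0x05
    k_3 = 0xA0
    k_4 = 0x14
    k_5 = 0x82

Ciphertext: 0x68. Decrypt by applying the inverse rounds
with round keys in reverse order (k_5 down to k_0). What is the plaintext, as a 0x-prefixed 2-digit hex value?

s_0 = ciphertext = 0x68
s_1 = InvRound(s_0, k_5) = 0x40
s_2 = InvRound(s_1, k_4) = 0xE2
s_3 = InvRound(s_2, k_3) = 0xD1
s_4 = InvRound(s_3, k_2) = 0x62
s_5 = InvRound(s_4, k_1) = 0xE0
s_6 = InvRound(s_5, k_0) = 0x78

0x78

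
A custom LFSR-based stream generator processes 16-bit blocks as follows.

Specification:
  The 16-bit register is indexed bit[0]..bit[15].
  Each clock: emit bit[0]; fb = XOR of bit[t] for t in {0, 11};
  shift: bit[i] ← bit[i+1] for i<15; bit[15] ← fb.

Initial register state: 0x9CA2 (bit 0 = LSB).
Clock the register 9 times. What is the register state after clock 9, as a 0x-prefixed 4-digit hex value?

0x48CE

reg_0 = 0x9CA2
clock 1: out=0, reg = 0xCE51
clock 2: out=1, reg = 0x6728
clock 3: out=0, reg = 0x3394
clock 4: out=0, reg = 0x19CA
clock 5: out=0, reg = 0x8CE5
clock 6: out=1, reg = 0x4672
clock 7: out=0, reg = 0x2339
clock 8: out=1, reg = 0x919C
clock 9: out=0, reg = 0x48CE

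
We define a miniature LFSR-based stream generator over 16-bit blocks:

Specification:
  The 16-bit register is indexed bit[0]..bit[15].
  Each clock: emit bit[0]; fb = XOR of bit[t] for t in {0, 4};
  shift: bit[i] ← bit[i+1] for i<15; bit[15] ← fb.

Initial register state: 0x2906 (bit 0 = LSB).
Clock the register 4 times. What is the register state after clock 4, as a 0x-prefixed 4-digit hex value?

reg_0 = 0x2906
clock 1: out=0, reg = 0x1483
clock 2: out=1, reg = 0x8A41
clock 3: out=1, reg = 0xC520
clock 4: out=0, reg = 0x6290

0x6290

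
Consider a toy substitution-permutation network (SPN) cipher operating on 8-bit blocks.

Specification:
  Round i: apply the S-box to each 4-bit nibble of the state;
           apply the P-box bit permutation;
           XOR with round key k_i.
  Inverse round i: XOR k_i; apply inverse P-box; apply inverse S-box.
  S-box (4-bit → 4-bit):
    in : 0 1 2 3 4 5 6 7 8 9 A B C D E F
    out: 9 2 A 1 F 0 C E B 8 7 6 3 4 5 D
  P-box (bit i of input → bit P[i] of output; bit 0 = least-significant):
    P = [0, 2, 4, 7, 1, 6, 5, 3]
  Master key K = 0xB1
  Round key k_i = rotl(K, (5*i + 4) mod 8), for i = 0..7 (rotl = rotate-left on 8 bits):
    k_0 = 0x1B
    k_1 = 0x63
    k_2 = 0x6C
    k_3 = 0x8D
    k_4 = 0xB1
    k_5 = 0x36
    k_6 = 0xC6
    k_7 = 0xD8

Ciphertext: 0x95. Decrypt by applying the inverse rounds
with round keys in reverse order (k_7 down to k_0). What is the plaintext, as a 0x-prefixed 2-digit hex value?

0xB2

s_0 = ciphertext = 0x95
s_1 = InvRound(s_0, k_7) = 0x2C
s_2 = InvRound(s_1, k_6) = 0x49
s_3 = InvRound(s_2, k_5) = 0x4A
s_4 = InvRound(s_3, k_4) = 0x4F
s_5 = InvRound(s_4, k_3) = 0xC9
s_6 = InvRound(s_5, k_2) = 0xD8
s_7 = InvRound(s_6, k_1) = 0xFF
s_8 = InvRound(s_7, k_0) = 0xB2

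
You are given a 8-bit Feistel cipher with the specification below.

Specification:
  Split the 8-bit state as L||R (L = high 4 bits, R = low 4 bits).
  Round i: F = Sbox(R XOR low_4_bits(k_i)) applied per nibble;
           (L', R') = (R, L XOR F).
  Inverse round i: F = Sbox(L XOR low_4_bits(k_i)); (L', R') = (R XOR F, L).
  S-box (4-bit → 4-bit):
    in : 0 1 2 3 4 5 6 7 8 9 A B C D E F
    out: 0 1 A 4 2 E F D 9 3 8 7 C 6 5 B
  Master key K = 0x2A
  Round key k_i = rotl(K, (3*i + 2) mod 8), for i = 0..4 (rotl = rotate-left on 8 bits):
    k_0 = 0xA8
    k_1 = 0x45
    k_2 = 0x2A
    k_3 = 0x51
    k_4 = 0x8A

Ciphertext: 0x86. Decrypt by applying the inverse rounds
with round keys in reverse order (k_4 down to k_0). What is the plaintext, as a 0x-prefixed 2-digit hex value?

s_0 = ciphertext = 0x86
s_1 = InvRound(s_0, k_4) = 0xC8
s_2 = InvRound(s_1, k_3) = 0xEC
s_3 = InvRound(s_2, k_2) = 0xEE
s_4 = InvRound(s_3, k_1) = 0x9E
s_5 = InvRound(s_4, k_0) = 0xF9

0xF9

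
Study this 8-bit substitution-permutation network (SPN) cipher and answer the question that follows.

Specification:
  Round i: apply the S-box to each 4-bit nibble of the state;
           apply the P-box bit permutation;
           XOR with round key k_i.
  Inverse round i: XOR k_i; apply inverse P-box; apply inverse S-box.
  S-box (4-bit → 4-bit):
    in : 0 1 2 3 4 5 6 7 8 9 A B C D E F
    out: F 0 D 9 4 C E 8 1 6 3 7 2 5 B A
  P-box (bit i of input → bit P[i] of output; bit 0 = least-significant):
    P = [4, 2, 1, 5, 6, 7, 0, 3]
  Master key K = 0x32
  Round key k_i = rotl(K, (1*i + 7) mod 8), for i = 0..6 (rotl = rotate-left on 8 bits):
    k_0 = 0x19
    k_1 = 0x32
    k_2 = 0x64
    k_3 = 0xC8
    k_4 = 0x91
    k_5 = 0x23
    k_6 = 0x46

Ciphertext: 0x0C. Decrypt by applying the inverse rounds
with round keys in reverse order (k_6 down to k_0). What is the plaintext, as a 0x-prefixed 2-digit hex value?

0x09

s_0 = ciphertext = 0x0C
s_1 = InvRound(s_0, k_6) = 0x34
s_2 = InvRound(s_1, k_5) = 0x4B
s_3 = InvRound(s_2, k_4) = 0xED
s_4 = InvRound(s_3, k_3) = 0x4F
s_5 = InvRound(s_4, k_2) = 0x55
s_6 = InvRound(s_5, k_1) = 0xD6
s_7 = InvRound(s_6, k_0) = 0x09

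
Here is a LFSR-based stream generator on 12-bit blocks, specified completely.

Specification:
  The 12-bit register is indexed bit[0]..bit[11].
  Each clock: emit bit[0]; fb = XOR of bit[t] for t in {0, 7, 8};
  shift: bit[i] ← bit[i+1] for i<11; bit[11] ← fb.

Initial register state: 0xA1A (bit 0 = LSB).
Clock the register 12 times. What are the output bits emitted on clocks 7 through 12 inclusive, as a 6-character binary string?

reg_0 = 0xA1A
clock 1: out=0, reg = 0x50D
clock 2: out=1, reg = 0x286
clock 3: out=0, reg = 0x943
clock 4: out=1, reg = 0x4A1
clock 5: out=1, reg = 0x250
clock 6: out=0, reg = 0x128
clock 7: out=0, reg = 0x894
clock 8: out=0, reg = 0xC4A
clock 9: out=0, reg = 0x625
clock 10: out=1, reg = 0xB12
clock 11: out=0, reg = 0xD89
clock 12: out=1, reg = 0xEC4

000101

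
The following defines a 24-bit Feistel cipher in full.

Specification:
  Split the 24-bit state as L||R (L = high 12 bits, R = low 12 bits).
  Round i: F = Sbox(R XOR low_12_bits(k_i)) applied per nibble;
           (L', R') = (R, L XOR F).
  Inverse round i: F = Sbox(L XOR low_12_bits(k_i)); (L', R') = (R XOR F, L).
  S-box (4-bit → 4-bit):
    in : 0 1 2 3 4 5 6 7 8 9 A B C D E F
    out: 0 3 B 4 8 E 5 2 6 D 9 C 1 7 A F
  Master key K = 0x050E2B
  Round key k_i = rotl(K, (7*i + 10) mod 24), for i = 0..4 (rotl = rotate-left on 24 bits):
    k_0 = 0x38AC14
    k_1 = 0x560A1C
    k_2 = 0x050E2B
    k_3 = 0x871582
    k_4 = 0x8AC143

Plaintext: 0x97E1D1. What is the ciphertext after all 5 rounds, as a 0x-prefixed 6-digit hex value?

s_0 = plaintext = 0x97E1D1
s_1 = Round(s_0, k_0) = 0x1D1E60
s_2 = Round(s_1, k_1) = 0xE609F0
s_3 = Round(s_2, k_2) = 0x9F0C1C
s_4 = Round(s_3, k_3) = 0xC1C42A
s_5 = Round(s_4, k_4) = 0x42A241

0x42A241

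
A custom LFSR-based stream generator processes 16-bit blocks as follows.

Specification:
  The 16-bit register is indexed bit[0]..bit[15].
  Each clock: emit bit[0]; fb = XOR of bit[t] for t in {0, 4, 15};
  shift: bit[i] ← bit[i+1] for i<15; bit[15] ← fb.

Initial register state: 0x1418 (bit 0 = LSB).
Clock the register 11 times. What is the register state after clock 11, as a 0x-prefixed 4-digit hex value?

0x66E2

reg_0 = 0x1418
clock 1: out=0, reg = 0x8A0C
clock 2: out=0, reg = 0xC506
clock 3: out=0, reg = 0xE283
clock 4: out=1, reg = 0x7141
clock 5: out=1, reg = 0xB8A0
clock 6: out=0, reg = 0xDC50
clock 7: out=0, reg = 0x6E28
clock 8: out=0, reg = 0x3714
clock 9: out=0, reg = 0x9B8A
clock 10: out=0, reg = 0xCDC5
clock 11: out=1, reg = 0x66E2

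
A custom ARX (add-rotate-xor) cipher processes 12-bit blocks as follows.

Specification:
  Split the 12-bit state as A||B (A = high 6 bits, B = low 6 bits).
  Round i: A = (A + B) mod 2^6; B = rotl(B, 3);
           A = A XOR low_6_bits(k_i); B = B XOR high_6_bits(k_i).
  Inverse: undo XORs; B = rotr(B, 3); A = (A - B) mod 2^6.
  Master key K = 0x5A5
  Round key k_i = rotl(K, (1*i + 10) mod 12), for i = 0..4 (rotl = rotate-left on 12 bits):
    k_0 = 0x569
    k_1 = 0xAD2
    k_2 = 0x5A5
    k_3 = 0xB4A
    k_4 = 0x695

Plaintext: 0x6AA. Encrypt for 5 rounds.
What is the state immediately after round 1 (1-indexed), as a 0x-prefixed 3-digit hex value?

0xB40

s_0 = plaintext = 0x6AA
s_1 = Round(s_0, k_0) = 0xB40
s_2 = Round(s_1, k_1) = 0xFEB
s_3 = Round(s_2, k_2) = 0x3CB
s_4 = Round(s_3, k_3) = 0x434
s_5 = Round(s_4, k_4) = 0x47C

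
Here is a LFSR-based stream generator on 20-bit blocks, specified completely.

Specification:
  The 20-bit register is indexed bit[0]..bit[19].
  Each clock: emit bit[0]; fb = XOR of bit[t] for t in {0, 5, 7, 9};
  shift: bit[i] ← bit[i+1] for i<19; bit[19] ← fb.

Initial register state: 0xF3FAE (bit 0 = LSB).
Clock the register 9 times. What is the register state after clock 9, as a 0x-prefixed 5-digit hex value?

0xD9F9F

reg_0 = 0xF3FAE
clock 1: out=0, reg = 0xF9FD7
clock 2: out=1, reg = 0xFCFEB
clock 3: out=1, reg = 0x7E7F5
clock 4: out=1, reg = 0x3F3FA
clock 5: out=0, reg = 0x9F9FD
clock 6: out=1, reg = 0xCFCFE
clock 7: out=0, reg = 0x67E7F
clock 8: out=1, reg = 0xB3F3F
clock 9: out=1, reg = 0xD9F9F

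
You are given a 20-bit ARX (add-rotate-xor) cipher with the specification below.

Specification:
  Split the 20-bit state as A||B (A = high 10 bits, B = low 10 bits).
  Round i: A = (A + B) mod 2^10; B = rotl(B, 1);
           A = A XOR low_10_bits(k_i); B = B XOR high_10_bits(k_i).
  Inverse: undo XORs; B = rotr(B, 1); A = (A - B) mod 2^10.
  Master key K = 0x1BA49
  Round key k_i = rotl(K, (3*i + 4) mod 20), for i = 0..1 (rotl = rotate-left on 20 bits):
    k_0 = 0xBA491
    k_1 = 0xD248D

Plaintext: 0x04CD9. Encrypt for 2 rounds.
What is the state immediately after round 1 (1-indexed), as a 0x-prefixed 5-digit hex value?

s_0 = plaintext = 0x04CD9
s_1 = Round(s_0, k_0) = 0x1F75B
s_2 = Round(s_1, k_1) = 0xD55FE

0x1F75B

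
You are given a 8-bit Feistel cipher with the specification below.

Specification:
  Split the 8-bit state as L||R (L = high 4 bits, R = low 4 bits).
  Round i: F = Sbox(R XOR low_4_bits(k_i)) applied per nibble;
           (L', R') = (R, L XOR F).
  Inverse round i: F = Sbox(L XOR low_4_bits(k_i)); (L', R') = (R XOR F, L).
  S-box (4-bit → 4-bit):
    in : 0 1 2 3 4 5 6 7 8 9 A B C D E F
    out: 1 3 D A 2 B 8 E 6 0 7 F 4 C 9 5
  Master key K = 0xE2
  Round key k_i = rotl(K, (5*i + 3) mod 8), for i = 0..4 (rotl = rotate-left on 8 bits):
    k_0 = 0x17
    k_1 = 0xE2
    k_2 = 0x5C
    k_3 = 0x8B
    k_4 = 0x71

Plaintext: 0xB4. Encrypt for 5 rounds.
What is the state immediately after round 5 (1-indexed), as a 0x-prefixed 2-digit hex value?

0x0F

s_0 = plaintext = 0xB4
s_1 = Round(s_0, k_0) = 0x41
s_2 = Round(s_1, k_1) = 0x1E
s_3 = Round(s_2, k_2) = 0xEC
s_4 = Round(s_3, k_3) = 0xC0
s_5 = Round(s_4, k_4) = 0x0F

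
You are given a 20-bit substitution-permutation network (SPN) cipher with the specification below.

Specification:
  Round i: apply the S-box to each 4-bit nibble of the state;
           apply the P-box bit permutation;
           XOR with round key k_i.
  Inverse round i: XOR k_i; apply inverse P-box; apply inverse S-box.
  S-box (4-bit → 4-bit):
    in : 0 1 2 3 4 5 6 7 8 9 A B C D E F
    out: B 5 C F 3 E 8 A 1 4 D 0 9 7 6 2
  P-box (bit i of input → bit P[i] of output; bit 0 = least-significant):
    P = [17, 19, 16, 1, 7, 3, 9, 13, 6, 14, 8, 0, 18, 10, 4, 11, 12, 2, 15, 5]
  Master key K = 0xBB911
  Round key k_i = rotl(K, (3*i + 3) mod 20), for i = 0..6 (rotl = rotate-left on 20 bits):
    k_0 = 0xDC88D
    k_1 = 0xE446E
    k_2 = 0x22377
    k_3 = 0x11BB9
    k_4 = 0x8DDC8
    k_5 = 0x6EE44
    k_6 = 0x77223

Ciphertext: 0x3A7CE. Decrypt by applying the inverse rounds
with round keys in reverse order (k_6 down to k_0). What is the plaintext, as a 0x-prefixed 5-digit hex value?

s_0 = ciphertext = 0x3A7CE
s_1 = InvRound(s_0, k_6) = 0x3434B
s_2 = InvRound(s_1, k_5) = 0xE0272
s_3 = InvRound(s_2, k_4) = 0xA3EDC
s_4 = InvRound(s_3, k_3) = 0x7FA6D
s_5 = InvRound(s_4, k_2) = 0x1AEF2
s_6 = InvRound(s_5, k_1) = 0xEAF3D
s_7 = InvRound(s_6, k_0) = 0x6EEA1

0x6EEA1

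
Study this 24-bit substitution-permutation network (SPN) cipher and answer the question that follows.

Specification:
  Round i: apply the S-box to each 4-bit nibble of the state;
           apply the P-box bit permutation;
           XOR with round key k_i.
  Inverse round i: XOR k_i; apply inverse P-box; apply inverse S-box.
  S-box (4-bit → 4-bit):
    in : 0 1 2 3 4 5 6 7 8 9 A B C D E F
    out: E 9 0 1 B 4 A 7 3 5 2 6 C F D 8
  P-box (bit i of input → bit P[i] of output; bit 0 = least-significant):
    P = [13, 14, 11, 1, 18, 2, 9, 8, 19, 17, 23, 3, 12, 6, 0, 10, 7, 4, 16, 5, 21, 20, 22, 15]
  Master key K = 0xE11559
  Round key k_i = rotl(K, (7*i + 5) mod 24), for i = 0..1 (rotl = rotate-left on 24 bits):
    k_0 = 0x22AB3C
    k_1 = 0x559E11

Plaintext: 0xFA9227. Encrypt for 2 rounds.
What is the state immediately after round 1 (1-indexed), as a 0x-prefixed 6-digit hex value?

0x22532D

s_0 = plaintext = 0xFA9227
s_1 = Round(s_0, k_0) = 0x22532D
s_2 = Round(s_1, k_1) = 0x5DF612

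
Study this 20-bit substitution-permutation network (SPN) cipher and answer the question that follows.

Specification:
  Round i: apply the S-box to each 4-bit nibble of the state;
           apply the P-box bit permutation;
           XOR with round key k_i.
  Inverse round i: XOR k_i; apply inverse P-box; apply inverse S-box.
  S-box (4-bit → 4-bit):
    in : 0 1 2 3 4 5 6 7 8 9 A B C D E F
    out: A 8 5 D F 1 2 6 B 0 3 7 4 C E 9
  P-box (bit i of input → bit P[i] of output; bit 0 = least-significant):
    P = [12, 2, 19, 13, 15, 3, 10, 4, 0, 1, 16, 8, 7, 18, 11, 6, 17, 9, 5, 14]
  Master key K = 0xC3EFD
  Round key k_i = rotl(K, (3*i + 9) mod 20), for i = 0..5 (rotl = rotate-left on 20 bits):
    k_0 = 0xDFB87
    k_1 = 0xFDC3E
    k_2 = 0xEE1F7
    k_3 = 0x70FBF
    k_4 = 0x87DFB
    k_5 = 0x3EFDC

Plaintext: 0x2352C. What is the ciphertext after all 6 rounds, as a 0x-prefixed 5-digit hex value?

0xDC215

s_0 = plaintext = 0x2352C
s_1 = Round(s_0, k_0) = 0x77766
s_2 = Round(s_1, k_1) = 0xAD610
s_3 = Round(s_2, k_2) = 0xCCBA1
s_4 = Round(s_3, k_3) = 0x6A794
s_5 = Round(s_4, k_4) = 0x54F7D
s_6 = Round(s_5, k_5) = 0xDC215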